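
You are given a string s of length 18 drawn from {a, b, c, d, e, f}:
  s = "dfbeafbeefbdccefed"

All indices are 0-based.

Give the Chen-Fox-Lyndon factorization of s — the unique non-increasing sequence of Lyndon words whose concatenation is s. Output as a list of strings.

["df", "be", "afbeefbdccefed"]

emit factor 1: 'df' (i=0, period=2)
emit factor 2: 'be' (i=2, period=2)
emit factor 3: 'afbeefbdccefed' (i=4, period=14)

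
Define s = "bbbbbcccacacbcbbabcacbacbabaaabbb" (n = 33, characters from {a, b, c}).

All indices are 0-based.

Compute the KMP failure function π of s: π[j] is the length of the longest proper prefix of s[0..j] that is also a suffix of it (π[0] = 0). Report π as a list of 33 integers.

[0, 1, 2, 3, 4, 0, 0, 0, 0, 0, 0, 0, 1, 0, 1, 2, 0, 1, 0, 0, 0, 1, 0, 0, 1, 0, 1, 0, 0, 0, 1, 2, 3]

π[0] = 0
j=1 s[j]='b': π[1]=1 (border 'b')
j=2 s[j]='b': π[2]=2 (border 'bb')
j=3 s[j]='b': π[3]=3 (border 'bbb')
j=4 s[j]='b': π[4]=4 (border 'bbbb')
j=5 s[j]='c': k: 4→3→2→1→0; π[5]=0 (border '')
j=6 s[j]='c': π[6]=0 (border '')
j=7 s[j]='c': π[7]=0 (border '')
j=8 s[j]='a': π[8]=0 (border '')
j=9 s[j]='c': π[9]=0 (border '')
j=10 s[j]='a': π[10]=0 (border '')
j=11 s[j]='c': π[11]=0 (border '')
j=12 s[j]='b': π[12]=1 (border 'b')
j=13 s[j]='c': k: 1→0; π[13]=0 (border '')
j=14 s[j]='b': π[14]=1 (border 'b')
j=15 s[j]='b': π[15]=2 (border 'bb')
j=16 s[j]='a': k: 2→1→0; π[16]=0 (border '')
j=17 s[j]='b': π[17]=1 (border 'b')
j=18 s[j]='c': k: 1→0; π[18]=0 (border '')
j=19 s[j]='a': π[19]=0 (border '')
j=20 s[j]='c': π[20]=0 (border '')
j=21 s[j]='b': π[21]=1 (border 'b')
j=22 s[j]='a': k: 1→0; π[22]=0 (border '')
j=23 s[j]='c': π[23]=0 (border '')
j=24 s[j]='b': π[24]=1 (border 'b')
j=25 s[j]='a': k: 1→0; π[25]=0 (border '')
j=26 s[j]='b': π[26]=1 (border 'b')
j=27 s[j]='a': k: 1→0; π[27]=0 (border '')
j=28 s[j]='a': π[28]=0 (border '')
j=29 s[j]='a': π[29]=0 (border '')
j=30 s[j]='b': π[30]=1 (border 'b')
j=31 s[j]='b': π[31]=2 (border 'bb')
j=32 s[j]='b': π[32]=3 (border 'bbb')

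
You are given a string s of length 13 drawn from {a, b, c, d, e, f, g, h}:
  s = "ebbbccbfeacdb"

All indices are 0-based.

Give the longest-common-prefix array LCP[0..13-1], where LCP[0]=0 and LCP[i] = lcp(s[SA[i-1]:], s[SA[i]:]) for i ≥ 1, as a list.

[0, 0, 1, 2, 1, 1, 0, 1, 1, 0, 0, 1, 0]

rank→(start, suffix):
  0 → (9, 'acdb')
  1 → (12, 'b')
  2 → (1, 'bbbccbfeacdb')
  3 → (2, 'bbccbfeacdb')
  4 → (3, 'bccbfeacdb')
  5 → (6, 'bfeacdb')
  6 → (5, 'cbfeacdb')
  7 → (4, 'ccbfeacdb')
  8 → (10, 'cdb')
  9 → (11, 'db')
  10 → (8, 'eacdb')
  11 → (0, 'ebbbccbfeacdb')
  12 → (7, 'feacdb')

SA = [9, 12, 1, 2, 3, 6, 5, 4, 10, 11, 8, 0, 7]
i: (SA[i-1],SA[i]) lcp shared
  1: (9,12) 0 ''
  2: (12,1) 1 'b'
  3: (1,2) 2 'bb'
  4: (2,3) 1 'b'
  5: (3,6) 1 'b'
  6: (6,5) 0 ''
  7: (5,4) 1 'c'
  8: (4,10) 1 'c'
  9: (10,11) 0 ''
  10: (11,8) 0 ''
  11: (8,0) 1 'e'
  12: (0,7) 0 ''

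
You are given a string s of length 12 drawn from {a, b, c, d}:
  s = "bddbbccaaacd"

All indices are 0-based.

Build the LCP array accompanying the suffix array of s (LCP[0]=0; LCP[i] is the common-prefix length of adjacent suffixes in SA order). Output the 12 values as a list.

[0, 2, 1, 0, 1, 1, 0, 1, 1, 0, 1, 1]

sorted suffixes:
  #0 SA[0]=7  'aaacd'
  #1 SA[1]=8  'aacd'
  #2 SA[2]=9  'acd'
  #3 SA[3]=3  'bbccaaacd'
  #4 SA[4]=4  'bccaaacd'
  #5 SA[5]=0  'bddbbccaaacd'
  #6 SA[6]=6  'caaacd'
  #7 SA[7]=5  'ccaaacd'
  #8 SA[8]=10  'cd'
  #9 SA[9]=11  'd'
  #10 SA[10]=2  'dbbccaaacd'
  #11 SA[11]=1  'ddbbccaaacd'

SA = [7, 8, 9, 3, 4, 0, 6, 5, 10, 11, 2, 1]
rank  pair      lcp
   1  s[7:],s[8:]  2  'aa'
   2  s[8:],s[9:]  1  'a'
   3  s[9:],s[3:]  0  ''
   4  s[3:],s[4:]  1  'b'
   5  s[4:],s[0:]  1  'b'
   6  s[0:],s[6:]  0  ''
   7  s[6:],s[5:]  1  'c'
   8  s[5:],s[10:]  1  'c'
   9  s[10:],s[11:]  0  ''
  10  s[11:],s[2:]  1  'd'
  11  s[2:],s[1:]  1  'd'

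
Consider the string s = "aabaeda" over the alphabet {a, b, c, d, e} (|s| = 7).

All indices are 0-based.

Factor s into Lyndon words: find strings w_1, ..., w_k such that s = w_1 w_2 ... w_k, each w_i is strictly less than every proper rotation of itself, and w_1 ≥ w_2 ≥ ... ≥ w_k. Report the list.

emit factor 1: 'aabaed' (i=0, period=6)
emit factor 2: 'a' (i=6, period=1)

["aabaed", "a"]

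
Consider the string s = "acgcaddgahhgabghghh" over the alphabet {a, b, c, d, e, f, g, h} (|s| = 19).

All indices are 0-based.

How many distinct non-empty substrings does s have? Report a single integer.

rank→(start, suffix):
  0 → (12, 'abghghh')
  1 → (0, 'acgcaddgahhgabghghh')
  2 → (4, 'addgahhgabghghh')
  3 → (8, 'ahhgabghghh')
  4 → (13, 'bghghh')
  5 → (3, 'caddgahhgabghghh')
  6 → (1, 'cgcaddgahhgabghghh')
  7 → (5, 'ddgahhgabghghh')
  8 → (6, 'dgahhgabghghh')
  9 → (11, 'gabghghh')
  10 → (7, 'gahhgabghghh')
  11 → (2, 'gcaddgahhgabghghh')
  12 → (14, 'ghghh')
  13 → (16, 'ghh')
  14 → (18, 'h')
  15 → (10, 'hgabghghh')
  16 → (15, 'hghh')
  17 → (17, 'hh')
  18 → (9, 'hhgabghghh')

SA = [12, 0, 4, 8, 13, 3, 1, 5, 6, 11, 7, 2, 14, 16, 18, 10, 15, 17, 9]
[i] adj suffixes → lcp
  [1] 12/0 → 1 ('a')
  [2] 0/4 → 1 ('a')
  [3] 4/8 → 1 ('a')
  [4] 8/13 → 0 ('')
  [5] 13/3 → 0 ('')
  [6] 3/1 → 1 ('c')
  [7] 1/5 → 0 ('')
  [8] 5/6 → 1 ('d')
  [9] 6/11 → 0 ('')
  [10] 11/7 → 2 ('ga')
  [11] 7/2 → 1 ('g')
  [12] 2/14 → 1 ('g')
  [13] 14/16 → 2 ('gh')
  [14] 16/18 → 0 ('')
  [15] 18/10 → 1 ('h')
  [16] 10/15 → 2 ('hg')
  [17] 15/17 → 1 ('h')
  [18] 17/9 → 2 ('hh')

n(n+1)/2 = 19·20/2 = 190
Σ LCP = 0 + 1 + 1 + 1 + 0 + 0 + 1 + 0 + 1 + 0 + 2 + 1 + 1 + 2 + 0 + 1 + 2 + 1 + 2 = 17
distinct = 190 − 17 = 173

173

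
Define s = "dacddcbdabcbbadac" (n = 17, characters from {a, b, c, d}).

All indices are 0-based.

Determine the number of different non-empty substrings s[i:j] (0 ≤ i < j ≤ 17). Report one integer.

rank | idx | suffix
   0 |   8 | abcbbadac
   1 |  15 | ac
   2 |   1 | acddcbdabcbbadac
   3 |  13 | adac
   4 |  12 | badac
   5 |  11 | bbadac
   6 |   9 | bcbbadac
   7 |   6 | bdabcbbadac
   8 |  16 | c
   9 |  10 | cbbadac
  10 |   5 | cbdabcbbadac
  11 |   2 | cddcbdabcbbadac
  12 |   7 | dabcbbadac
  13 |  14 | dac
  14 |   0 | dacddcbdabcbbadac
  15 |   4 | dcbdabcbbadac
  16 |   3 | ddcbdabcbbadac

SA = [8, 15, 1, 13, 12, 11, 9, 6, 16, 10, 5, 2, 7, 14, 0, 4, 3]
i: (SA[i-1],SA[i]) lcp shared
  1: (8,15) 1 'a'
  2: (15,1) 2 'ac'
  3: (1,13) 1 'a'
  4: (13,12) 0 ''
  5: (12,11) 1 'b'
  6: (11,9) 1 'b'
  7: (9,6) 1 'b'
  8: (6,16) 0 ''
  9: (16,10) 1 'c'
  10: (10,5) 2 'cb'
  11: (5,2) 1 'c'
  12: (2,7) 0 ''
  13: (7,14) 2 'da'
  14: (14,0) 3 'dac'
  15: (0,4) 1 'd'
  16: (4,3) 1 'd'

n(n+1)/2 = 17·18/2 = 153
Σ LCP = 0 + 1 + 2 + 1 + 0 + 1 + 1 + 1 + 0 + 1 + 2 + 1 + 0 + 2 + 3 + 1 + 1 = 18
distinct = 153 − 18 = 135

135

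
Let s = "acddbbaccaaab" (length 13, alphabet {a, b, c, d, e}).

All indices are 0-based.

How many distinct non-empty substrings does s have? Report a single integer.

80

rank→(start, suffix):
  0 → (9, 'aaab')
  1 → (10, 'aab')
  2 → (11, 'ab')
  3 → (6, 'accaaab')
  4 → (0, 'acddbbaccaaab')
  5 → (12, 'b')
  6 → (5, 'baccaaab')
  7 → (4, 'bbaccaaab')
  8 → (8, 'caaab')
  9 → (7, 'ccaaab')
  10 → (1, 'cddbbaccaaab')
  11 → (3, 'dbbaccaaab')
  12 → (2, 'ddbbaccaaab')

SA = [9, 10, 11, 6, 0, 12, 5, 4, 8, 7, 1, 3, 2]
i: (SA[i-1],SA[i]) lcp shared
  1: (9,10) 2 'aa'
  2: (10,11) 1 'a'
  3: (11,6) 1 'a'
  4: (6,0) 2 'ac'
  5: (0,12) 0 ''
  6: (12,5) 1 'b'
  7: (5,4) 1 'b'
  8: (4,8) 0 ''
  9: (8,7) 1 'c'
  10: (7,1) 1 'c'
  11: (1,3) 0 ''
  12: (3,2) 1 'd'

n(n+1)/2 = 13·14/2 = 91
Σ LCP = 0 + 2 + 1 + 1 + 2 + 0 + 1 + 1 + 0 + 1 + 1 + 0 + 1 = 11
distinct = 91 − 11 = 80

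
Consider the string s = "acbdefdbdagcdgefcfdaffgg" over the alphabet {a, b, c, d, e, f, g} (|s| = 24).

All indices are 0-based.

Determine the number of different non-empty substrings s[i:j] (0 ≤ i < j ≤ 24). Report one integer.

rank→(start, suffix):
  0 → (0, 'acbdefdbdagcdgefcfdaffgg')
  1 → (19, 'affgg')
  2 → (9, 'agcdgefcfdaffgg')
  3 → (7, 'bdagcdgefcfdaffgg')
  4 → (2, 'bdefdbdagcdgefcfdaffgg')
  5 → (1, 'cbdefdbdagcdgefcfdaffgg')
  6 → (11, 'cdgefcfdaffgg')
  7 → (16, 'cfdaffgg')
  8 → (18, 'daffgg')
  9 → (8, 'dagcdgefcfdaffgg')
  10 → (6, 'dbdagcdgefcfdaffgg')
  11 → (3, 'defdbdagcdgefcfdaffgg')
  12 → (12, 'dgefcfdaffgg')
  13 → (14, 'efcfdaffgg')
  14 → (4, 'efdbdagcdgefcfdaffgg')
  15 → (15, 'fcfdaffgg')
  16 → (17, 'fdaffgg')
  17 → (5, 'fdbdagcdgefcfdaffgg')
  18 → (20, 'ffgg')
  19 → (21, 'fgg')
  20 → (23, 'g')
  21 → (10, 'gcdgefcfdaffgg')
  22 → (13, 'gefcfdaffgg')
  23 → (22, 'gg')

SA = [0, 19, 9, 7, 2, 1, 11, 16, 18, 8, 6, 3, 12, 14, 4, 15, 17, 5, 20, 21, 23, 10, 13, 22]
i: (SA[i-1],SA[i]) lcp shared
  1: (0,19) 1 'a'
  2: (19,9) 1 'a'
  3: (9,7) 0 ''
  4: (7,2) 2 'bd'
  5: (2,1) 0 ''
  6: (1,11) 1 'c'
  7: (11,16) 1 'c'
  8: (16,18) 0 ''
  9: (18,8) 2 'da'
  10: (8,6) 1 'd'
  11: (6,3) 1 'd'
  12: (3,12) 1 'd'
  13: (12,14) 0 ''
  14: (14,4) 2 'ef'
  15: (4,15) 0 ''
  16: (15,17) 1 'f'
  17: (17,5) 2 'fd'
  18: (5,20) 1 'f'
  19: (20,21) 1 'f'
  20: (21,23) 0 ''
  21: (23,10) 1 'g'
  22: (10,13) 1 'g'
  23: (13,22) 1 'g'

n(n+1)/2 = 24·25/2 = 300
Σ LCP = 0 + 1 + 1 + 0 + 2 + 0 + 1 + 1 + 0 + 2 + 1 + 1 + 1 + 0 + 2 + 0 + 1 + 2 + 1 + 1 + 0 + 1 + 1 + 1 = 21
distinct = 300 − 21 = 279

279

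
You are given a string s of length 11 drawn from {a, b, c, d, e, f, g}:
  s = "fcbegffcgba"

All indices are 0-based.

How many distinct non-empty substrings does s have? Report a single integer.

sorted suffixes:
  #0 SA[0]=10  'a'
  #1 SA[1]=9  'ba'
  #2 SA[2]=2  'begffcgba'
  #3 SA[3]=1  'cbegffcgba'
  #4 SA[4]=7  'cgba'
  #5 SA[5]=3  'egffcgba'
  #6 SA[6]=0  'fcbegffcgba'
  #7 SA[7]=6  'fcgba'
  #8 SA[8]=5  'ffcgba'
  #9 SA[9]=8  'gba'
  #10 SA[10]=4  'gffcgba'

SA = [10, 9, 2, 1, 7, 3, 0, 6, 5, 8, 4]
rank  pair      lcp
   1  s[10:],s[9:]  0  ''
   2  s[9:],s[2:]  1  'b'
   3  s[2:],s[1:]  0  ''
   4  s[1:],s[7:]  1  'c'
   5  s[7:],s[3:]  0  ''
   6  s[3:],s[0:]  0  ''
   7  s[0:],s[6:]  2  'fc'
   8  s[6:],s[5:]  1  'f'
   9  s[5:],s[8:]  0  ''
  10  s[8:],s[4:]  1  'g'

n(n+1)/2 = 11·12/2 = 66
Σ LCP = 0 + 0 + 1 + 0 + 1 + 0 + 0 + 2 + 1 + 0 + 1 = 6
distinct = 66 − 6 = 60

60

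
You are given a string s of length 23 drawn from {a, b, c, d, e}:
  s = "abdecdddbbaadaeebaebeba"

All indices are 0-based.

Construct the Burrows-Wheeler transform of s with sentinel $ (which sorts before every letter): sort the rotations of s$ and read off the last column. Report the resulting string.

rank  rotation                  last
    0  $abdecdddbbaadaeebaebeba  a
    1  a$abdecdddbbaadaeebaebeb  b
    2  aadaeebaebeba$abdecdddbb  b
    3  abdecdddbbaadaeebaebeba$  $
    4  adaeebaebeba$abdecdddbba  a
    5  aebeba$abdecdddbbaadaeeb  b
    6  aeebaebeba$abdecdddbbaad  d
    7  ba$abdecdddbbaadaeebaebe  e
    8  baadaeebaebeba$abdecdddb  b
    9  baebeba$abdecdddbbaadaee  e
   10  bbaadaeebaebeba$abdecddd  d
   11  bdecdddbbaadaeebaebeba$a  a
   12  beba$abdecdddbbaadaeebae  e
   13  cdddbbaadaeebaebeba$abde  e
   14  daeebaebeba$abdecdddbbaa  a
   15  dbbaadaeebaebeba$abdecdd  d
   16  ddbbaadaeebaebeba$abdecd  d
   17  dddbbaadaeebaebeba$abdec  c
   18  decdddbbaadaeebaebeba$ab  b
   19  eba$abdecdddbbaadaeebaeb  b
   20  ebaebeba$abdecdddbbaadae  e
   21  ebeba$abdecdddbbaadaeeba  a
   22  ecdddbbaadaeebaebeba$abd  d
   23  eebaebeba$abdecdddbbaada  a

abb$abdebedaeeaddcbbeada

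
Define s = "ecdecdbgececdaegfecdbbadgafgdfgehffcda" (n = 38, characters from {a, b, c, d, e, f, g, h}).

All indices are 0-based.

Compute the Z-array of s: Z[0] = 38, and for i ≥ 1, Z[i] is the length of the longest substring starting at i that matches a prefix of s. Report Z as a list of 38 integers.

Z[0]=38
i=1: i≥r, start 0; Z[1]=0
i=2: i≥r, start 0; Z[2]=0
i=3: i≥r, start 0; Z[3]=3 grow→box=[3,6)
i=4: min(r-i=2, Z[1]=0)=0; Z[4]=0
i=5: min(r-i=1, Z[2]=0)=0; Z[5]=0
i=6: i≥r, start 0; Z[6]=0
i=7: i≥r, start 0; Z[7]=0
i=8: i≥r, start 0; Z[8]=2 grow→box=[8,10)
i=9: min(r-i=1, Z[1]=0)=0; Z[9]=0
i=10: i≥r, start 0; Z[10]=3 grow→box=[10,13)
i=11: min(r-i=2, Z[1]=0)=0; Z[11]=0
i=12: min(r-i=1, Z[2]=0)=0; Z[12]=0
i=13: i≥r, start 0; Z[13]=0
i=14: i≥r, start 0; Z[14]=1 grow→box=[14,15)
i=15: i≥r, start 0; Z[15]=0
i=16: i≥r, start 0; Z[16]=0
i=17: i≥r, start 0; Z[17]=3 grow→box=[17,20)
i=18: min(r-i=2, Z[1]=0)=0; Z[18]=0
i=19: min(r-i=1, Z[2]=0)=0; Z[19]=0
i=20: i≥r, start 0; Z[20]=0
i=21: i≥r, start 0; Z[21]=0
i=22: i≥r, start 0; Z[22]=0
i=23: i≥r, start 0; Z[23]=0
i=24: i≥r, start 0; Z[24]=0
i=25: i≥r, start 0; Z[25]=0
i=26: i≥r, start 0; Z[26]=0
i=27: i≥r, start 0; Z[27]=0
i=28: i≥r, start 0; Z[28]=0
i=29: i≥r, start 0; Z[29]=0
i=30: i≥r, start 0; Z[30]=0
i=31: i≥r, start 0; Z[31]=1 grow→box=[31,32)
i=32: i≥r, start 0; Z[32]=0
i=33: i≥r, start 0; Z[33]=0
i=34: i≥r, start 0; Z[34]=0
i=35: i≥r, start 0; Z[35]=0
i=36: i≥r, start 0; Z[36]=0
i=37: i≥r, start 0; Z[37]=0

[38, 0, 0, 3, 0, 0, 0, 0, 2, 0, 3, 0, 0, 0, 1, 0, 0, 3, 0, 0, 0, 0, 0, 0, 0, 0, 0, 0, 0, 0, 0, 1, 0, 0, 0, 0, 0, 0]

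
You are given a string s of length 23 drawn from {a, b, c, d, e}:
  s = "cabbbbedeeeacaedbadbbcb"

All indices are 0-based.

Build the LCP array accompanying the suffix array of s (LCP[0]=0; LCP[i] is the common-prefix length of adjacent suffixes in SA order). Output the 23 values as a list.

rank→(start, suffix):
  0 → (1, 'abbbbedeeeacaedbadbbcb')
  1 → (11, 'acaedbadbbcb')
  2 → (17, 'adbbcb')
  3 → (13, 'aedbadbbcb')
  4 → (22, 'b')
  5 → (16, 'badbbcb')
  6 → (2, 'bbbbedeeeacaedbadbbcb')
  7 → (3, 'bbbedeeeacaedbadbbcb')
  8 → (19, 'bbcb')
  9 → (4, 'bbedeeeacaedbadbbcb')
  10 → (20, 'bcb')
  11 → (5, 'bedeeeacaedbadbbcb')
  12 → (0, 'cabbbbedeeeacaedbadbbcb')
  13 → (12, 'caedbadbbcb')
  14 → (21, 'cb')
  15 → (15, 'dbadbbcb')
  16 → (18, 'dbbcb')
  17 → (7, 'deeeacaedbadbbcb')
  18 → (10, 'eacaedbadbbcb')
  19 → (14, 'edbadbbcb')
  20 → (6, 'edeeeacaedbadbbcb')
  21 → (9, 'eeacaedbadbbcb')
  22 → (8, 'eeeacaedbadbbcb')

SA = [1, 11, 17, 13, 22, 16, 2, 3, 19, 4, 20, 5, 0, 12, 21, 15, 18, 7, 10, 14, 6, 9, 8]
rank  pair      lcp
   1  s[1:],s[11:]  1  'a'
   2  s[11:],s[17:]  1  'a'
   3  s[17:],s[13:]  1  'a'
   4  s[13:],s[22:]  0  ''
   5  s[22:],s[16:]  1  'b'
   6  s[16:],s[2:]  1  'b'
   7  s[2:],s[3:]  3  'bbb'
   8  s[3:],s[19:]  2  'bb'
   9  s[19:],s[4:]  2  'bb'
  10  s[4:],s[20:]  1  'b'
  11  s[20:],s[5:]  1  'b'
  12  s[5:],s[0:]  0  ''
  13  s[0:],s[12:]  2  'ca'
  14  s[12:],s[21:]  1  'c'
  15  s[21:],s[15:]  0  ''
  16  s[15:],s[18:]  2  'db'
  17  s[18:],s[7:]  1  'd'
  18  s[7:],s[10:]  0  ''
  19  s[10:],s[14:]  1  'e'
  20  s[14:],s[6:]  2  'ed'
  21  s[6:],s[9:]  1  'e'
  22  s[9:],s[8:]  2  'ee'

[0, 1, 1, 1, 0, 1, 1, 3, 2, 2, 1, 1, 0, 2, 1, 0, 2, 1, 0, 1, 2, 1, 2]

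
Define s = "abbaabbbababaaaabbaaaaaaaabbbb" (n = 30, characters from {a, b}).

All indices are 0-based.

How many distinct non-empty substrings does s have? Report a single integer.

367

rank→(start, suffix):
  0 → (18, 'aaaaaaaabbbb')
  1 → (19, 'aaaaaaabbbb')
  2 → (20, 'aaaaaabbbb')
  3 → (21, 'aaaaabbbb')
  4 → (12, 'aaaabbaaaaaaaabbbb')
  5 → (22, 'aaaabbbb')
  6 → (13, 'aaabbaaaaaaaabbbb')
  7 → (23, 'aaabbbb')
  8 → (14, 'aabbaaaaaaaabbbb')
  9 → (3, 'aabbbababaaaabbaaaaaaaabbbb')
  10 → (24, 'aabbbb')
  11 → (10, 'abaaaabbaaaaaaaabbbb')
  12 → (8, 'ababaaaabbaaaaaaaabbbb')
  13 → (15, 'abbaaaaaaaabbbb')
  14 → (0, 'abbaabbbababaaaabbaaaaaaaabbbb')
  15 → (4, 'abbbababaaaabbaaaaaaaabbbb')
  16 → (25, 'abbbb')
  17 → (29, 'b')
  18 → (17, 'baaaaaaaabbbb')
  19 → (11, 'baaaabbaaaaaaaabbbb')
  20 → (2, 'baabbbababaaaabbaaaaaaaabbbb')
  21 → (9, 'babaaaabbaaaaaaaabbbb')
  22 → (7, 'bababaaaabbaaaaaaaabbbb')
  23 → (28, 'bb')
  24 → (16, 'bbaaaaaaaabbbb')
  25 → (1, 'bbaabbbababaaaabbaaaaaaaabbbb')
  26 → (6, 'bbababaaaabbaaaaaaaabbbb')
  27 → (27, 'bbb')
  28 → (5, 'bbbababaaaabbaaaaaaaabbbb')
  29 → (26, 'bbbb')

SA = [18, 19, 20, 21, 12, 22, 13, 23, 14, 3, 24, 10, 8, 15, 0, 4, 25, 29, 17, 11, 2, 9, 7, 28, 16, 1, 6, 27, 5, 26]
i: (SA[i-1],SA[i]) lcp shared
  1: (18,19) 7 'aaaaaaa'
  2: (19,20) 6 'aaaaaa'
  3: (20,21) 5 'aaaaa'
  4: (21,12) 4 'aaaa'
  5: (12,22) 6 'aaaabb'
  6: (22,13) 3 'aaa'
  7: (13,23) 5 'aaabb'
  8: (23,14) 2 'aa'
  9: (14,3) 4 'aabb'
  10: (3,24) 5 'aabbb'
  11: (24,10) 1 'a'
  12: (10,8) 3 'aba'
  13: (8,15) 2 'ab'
  14: (15,0) 5 'abbaa'
  15: (0,4) 3 'abb'
  16: (4,25) 4 'abbb'
  17: (25,29) 0 ''
  18: (29,17) 1 'b'
  19: (17,11) 5 'baaaa'
  20: (11,2) 3 'baa'
  21: (2,9) 2 'ba'
  22: (9,7) 4 'baba'
  23: (7,28) 1 'b'
  24: (28,16) 2 'bb'
  25: (16,1) 4 'bbaa'
  26: (1,6) 3 'bba'
  27: (6,27) 2 'bb'
  28: (27,5) 3 'bbb'
  29: (5,26) 3 'bbb'

n(n+1)/2 = 30·31/2 = 465
Σ LCP = 0 + 7 + 6 + 5 + 4 + 6 + 3 + 5 + 2 + 4 + 5 + 1 + 3 + 2 + 5 + 3 + 4 + 0 + 1 + 5 + 3 + 2 + 4 + 1 + 2 + 4 + 3 + 2 + 3 + 3 = 98
distinct = 465 − 98 = 367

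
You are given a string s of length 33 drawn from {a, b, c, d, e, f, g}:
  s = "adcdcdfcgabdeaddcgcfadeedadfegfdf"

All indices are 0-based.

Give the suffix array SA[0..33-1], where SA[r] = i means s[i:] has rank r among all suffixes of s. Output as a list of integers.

[9, 0, 13, 20, 25, 10, 2, 4, 18, 7, 16, 24, 1, 3, 15, 14, 11, 21, 31, 5, 26, 12, 23, 22, 28, 32, 19, 6, 30, 27, 8, 17, 29]

rank→(start, suffix):
  0 → (9, 'abdeaddcgcfadeedadfegfdf')
  1 → (0, 'adcdcdfcgabdeaddcgcfadeedadfegfdf')
  2 → (13, 'addcgcfadeedadfegfdf')
  3 → (20, 'adeedadfegfdf')
  4 → (25, 'adfegfdf')
  5 → (10, 'bdeaddcgcfadeedadfegfdf')
  6 → (2, 'cdcdfcgabdeaddcgcfadeedadfegfdf')
  7 → (4, 'cdfcgabdeaddcgcfadeedadfegfdf')
  8 → (18, 'cfadeedadfegfdf')
  9 → (7, 'cgabdeaddcgcfadeedadfegfdf')
  10 → (16, 'cgcfadeedadfegfdf')
  11 → (24, 'dadfegfdf')
  12 → (1, 'dcdcdfcgabdeaddcgcfadeedadfegfdf')
  13 → (3, 'dcdfcgabdeaddcgcfadeedadfegfdf')
  14 → (15, 'dcgcfadeedadfegfdf')
  15 → (14, 'ddcgcfadeedadfegfdf')
  16 → (11, 'deaddcgcfadeedadfegfdf')
  17 → (21, 'deedadfegfdf')
  18 → (31, 'df')
  19 → (5, 'dfcgabdeaddcgcfadeedadfegfdf')
  20 → (26, 'dfegfdf')
  21 → (12, 'eaddcgcfadeedadfegfdf')
  22 → (23, 'edadfegfdf')
  23 → (22, 'eedadfegfdf')
  24 → (28, 'egfdf')
  25 → (32, 'f')
  26 → (19, 'fadeedadfegfdf')
  27 → (6, 'fcgabdeaddcgcfadeedadfegfdf')
  28 → (30, 'fdf')
  29 → (27, 'fegfdf')
  30 → (8, 'gabdeaddcgcfadeedadfegfdf')
  31 → (17, 'gcfadeedadfegfdf')
  32 → (29, 'gfdf')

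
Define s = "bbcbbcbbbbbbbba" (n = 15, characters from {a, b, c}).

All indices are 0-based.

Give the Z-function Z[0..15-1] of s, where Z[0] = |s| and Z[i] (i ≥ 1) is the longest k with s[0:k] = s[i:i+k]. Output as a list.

Z[0]=15
i=1: i≥r, start 0; Z[1]=1 scan→box=[1,2)
i=2: i≥r, start 0; Z[2]=0
i=3: i≥r, start 0; Z[3]=5 scan→box=[3,8)
i=4: min(r-i=4, Z[1]=1)=1; Z[4]=1
i=5: min(r-i=3, Z[2]=0)=0; Z[5]=0
i=6: min(r-i=2, Z[3]=5)=2; Z[6]=2
i=7: min(r-i=1, Z[4]=1)=1; Z[7]=2 scan→box=[7,9)
i=8: min(r-i=1, Z[1]=1)=1; Z[8]=2 scan→box=[8,10)
i=9: min(r-i=1, Z[1]=1)=1; Z[9]=2 scan→box=[9,11)
i=10: min(r-i=1, Z[1]=1)=1; Z[10]=2 scan→box=[10,12)
i=11: min(r-i=1, Z[1]=1)=1; Z[11]=2 scan→box=[11,13)
i=12: min(r-i=1, Z[1]=1)=1; Z[12]=2 scan→box=[12,14)
i=13: min(r-i=1, Z[1]=1)=1; Z[13]=1
i=14: i≥r, start 0; Z[14]=0

[15, 1, 0, 5, 1, 0, 2, 2, 2, 2, 2, 2, 2, 1, 0]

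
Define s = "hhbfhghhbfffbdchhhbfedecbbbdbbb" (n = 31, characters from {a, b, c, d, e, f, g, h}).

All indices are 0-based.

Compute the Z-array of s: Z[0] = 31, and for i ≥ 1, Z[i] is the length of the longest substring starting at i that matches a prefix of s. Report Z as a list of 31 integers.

[31, 1, 0, 0, 1, 0, 4, 1, 0, 0, 0, 0, 0, 0, 0, 2, 4, 1, 0, 0, 0, 0, 0, 0, 0, 0, 0, 0, 0, 0, 0]

Z[0]=31
i=1: i≥r, start 0; Z[1]=1 scan→box=[1,2)
i=2: i≥r, start 0; Z[2]=0
i=3: i≥r, start 0; Z[3]=0
i=4: i≥r, start 0; Z[4]=1 scan→box=[4,5)
i=5: i≥r, start 0; Z[5]=0
i=6: i≥r, start 0; Z[6]=4 scan→box=[6,10)
i=7: min(r-i=3, Z[1]=1)=1; Z[7]=1
i=8: min(r-i=2, Z[2]=0)=0; Z[8]=0
i=9: min(r-i=1, Z[3]=0)=0; Z[9]=0
i=10: i≥r, start 0; Z[10]=0
i=11: i≥r, start 0; Z[11]=0
i=12: i≥r, start 0; Z[12]=0
i=13: i≥r, start 0; Z[13]=0
i=14: i≥r, start 0; Z[14]=0
i=15: i≥r, start 0; Z[15]=2 scan→box=[15,17)
i=16: min(r-i=1, Z[1]=1)=1; Z[16]=4 scan→box=[16,20)
i=17: min(r-i=3, Z[1]=1)=1; Z[17]=1
i=18: min(r-i=2, Z[2]=0)=0; Z[18]=0
i=19: min(r-i=1, Z[3]=0)=0; Z[19]=0
i=20: i≥r, start 0; Z[20]=0
i=21: i≥r, start 0; Z[21]=0
i=22: i≥r, start 0; Z[22]=0
i=23: i≥r, start 0; Z[23]=0
i=24: i≥r, start 0; Z[24]=0
i=25: i≥r, start 0; Z[25]=0
i=26: i≥r, start 0; Z[26]=0
i=27: i≥r, start 0; Z[27]=0
i=28: i≥r, start 0; Z[28]=0
i=29: i≥r, start 0; Z[29]=0
i=30: i≥r, start 0; Z[30]=0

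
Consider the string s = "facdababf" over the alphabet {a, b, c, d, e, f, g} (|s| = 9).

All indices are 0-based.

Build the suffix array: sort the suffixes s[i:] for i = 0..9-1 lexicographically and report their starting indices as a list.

[4, 6, 1, 5, 7, 2, 3, 8, 0]

rank→(start, suffix):
  0 → (4, 'ababf')
  1 → (6, 'abf')
  2 → (1, 'acdababf')
  3 → (5, 'babf')
  4 → (7, 'bf')
  5 → (2, 'cdababf')
  6 → (3, 'dababf')
  7 → (8, 'f')
  8 → (0, 'facdababf')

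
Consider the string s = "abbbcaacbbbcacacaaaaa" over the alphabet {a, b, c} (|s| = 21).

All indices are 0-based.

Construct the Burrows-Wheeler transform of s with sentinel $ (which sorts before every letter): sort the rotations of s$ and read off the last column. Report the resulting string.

rank  rotation                last
    0  $abbbcaacbbbcacacaaaaa  a
    1  a$abbbcaacbbbcacacaaaa  a
    2  aa$abbbcaacbbbcacacaaa  a
    3  aaa$abbbcaacbbbcacacaa  a
    4  aaaa$abbbcaacbbbcacaca  a
    5  aaaaa$abbbcaacbbbcacac  c
    6  aacbbbcacacaaaaa$abbbc  c
    7  abbbcaacbbbcacacaaaaa$  $
    8  acaaaaa$abbbcaacbbbcac  c
    9  acacaaaaa$abbbcaacbbbc  c
   10  acbbbcacacaaaaa$abbbca  a
   11  bbbcaacbbbcacacaaaaa$a  a
   12  bbbcacacaaaaa$abbbcaac  c
   13  bbcaacbbbcacacaaaaa$ab  b
   14  bbcacacaaaaa$abbbcaacb  b
   15  bcaacbbbcacacaaaaa$abb  b
   16  bcacacaaaaa$abbbcaacbb  b
   17  caaaaa$abbbcaacbbbcaca  a
   18  caacbbbcacacaaaaa$abbb  b
   19  cacaaaaa$abbbcaacbbbca  a
   20  cacacaaaaa$abbbcaacbbb  b
   21  cbbbcacacaaaaa$abbbcaa  a

aaaaacc$ccaacbbbbababa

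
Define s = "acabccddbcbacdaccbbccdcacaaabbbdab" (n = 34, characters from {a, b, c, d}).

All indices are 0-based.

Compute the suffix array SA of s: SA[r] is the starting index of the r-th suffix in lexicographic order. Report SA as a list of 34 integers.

rank→(start, suffix):
  0 → (25, 'aaabbbdab')
  1 → (26, 'aabbbdab')
  2 → (32, 'ab')
  3 → (27, 'abbbdab')
  4 → (2, 'abccddbcbacdaccbbccdcacaaabbbdab')
  5 → (23, 'acaaabbbdab')
  6 → (0, 'acabccddbcbacdaccbbccdcacaaabbbdab')
  7 → (14, 'accbbccdcacaaabbbdab')
  8 → (11, 'acdaccbbccdcacaaabbbdab')
  9 → (33, 'b')
  10 → (10, 'bacdaccbbccdcacaaabbbdab')
  11 → (28, 'bbbdab')
  12 → (17, 'bbccdcacaaabbbdab')
  13 → (29, 'bbdab')
  14 → (8, 'bcbacdaccbbccdcacaaabbbdab')
  15 → (18, 'bccdcacaaabbbdab')
  16 → (3, 'bccddbcbacdaccbbccdcacaaabbbdab')
  17 → (30, 'bdab')
  18 → (24, 'caaabbbdab')
  19 → (1, 'cabccddbcbacdaccbbccdcacaaabbbdab')
  20 → (22, 'cacaaabbbdab')
  21 → (9, 'cbacdaccbbccdcacaaabbbdab')
  22 → (16, 'cbbccdcacaaabbbdab')
  23 → (15, 'ccbbccdcacaaabbbdab')
  24 → (19, 'ccdcacaaabbbdab')
  25 → (4, 'ccddbcbacdaccbbccdcacaaabbbdab')
  26 → (12, 'cdaccbbccdcacaaabbbdab')
  27 → (20, 'cdcacaaabbbdab')
  28 → (5, 'cddbcbacdaccbbccdcacaaabbbdab')
  29 → (31, 'dab')
  30 → (13, 'daccbbccdcacaaabbbdab')
  31 → (7, 'dbcbacdaccbbccdcacaaabbbdab')
  32 → (21, 'dcacaaabbbdab')
  33 → (6, 'ddbcbacdaccbbccdcacaaabbbdab')

[25, 26, 32, 27, 2, 23, 0, 14, 11, 33, 10, 28, 17, 29, 8, 18, 3, 30, 24, 1, 22, 9, 16, 15, 19, 4, 12, 20, 5, 31, 13, 7, 21, 6]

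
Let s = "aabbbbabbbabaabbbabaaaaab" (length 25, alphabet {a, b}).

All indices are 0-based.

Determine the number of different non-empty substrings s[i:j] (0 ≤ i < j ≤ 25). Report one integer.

rank | idx | suffix
   0 |  19 | aaaaab
   1 |  20 | aaaab
   2 |  21 | aaab
   3 |  22 | aab
   4 |  12 | aabbbabaaaaab
   5 |   0 | aabbbbabbbabaabbbabaaaaab
   6 |  23 | ab
   7 |  17 | abaaaaab
   8 |  10 | abaabbbabaaaaab
   9 |  13 | abbbabaaaaab
  10 |   6 | abbbabaabbbabaaaaab
  11 |   1 | abbbbabbbabaabbbabaaaaab
  12 |  24 | b
  13 |  18 | baaaaab
  14 |  11 | baabbbabaaaaab
  15 |  16 | babaaaaab
  16 |   9 | babaabbbabaaaaab
  17 |   5 | babbbabaabbbabaaaaab
  18 |  15 | bbabaaaaab
  19 |   8 | bbabaabbbabaaaaab
  20 |   4 | bbabbbabaabbbabaaaaab
  21 |  14 | bbbabaaaaab
  22 |   7 | bbbabaabbbabaaaaab
  23 |   3 | bbbabbbabaabbbabaaaaab
  24 |   2 | bbbbabbbabaabbbabaaaaab

SA = [19, 20, 21, 22, 12, 0, 23, 17, 10, 13, 6, 1, 24, 18, 11, 16, 9, 5, 15, 8, 4, 14, 7, 3, 2]
[i] adj suffixes → lcp
  [1] 19/20 → 4 ('aaaa')
  [2] 20/21 → 3 ('aaa')
  [3] 21/22 → 2 ('aa')
  [4] 22/12 → 3 ('aab')
  [5] 12/0 → 5 ('aabbb')
  [6] 0/23 → 1 ('a')
  [7] 23/17 → 2 ('ab')
  [8] 17/10 → 4 ('abaa')
  [9] 10/13 → 2 ('ab')
  [10] 13/6 → 8 ('abbbabaa')
  [11] 6/1 → 4 ('abbb')
  [12] 1/24 → 0 ('')
  [13] 24/18 → 1 ('b')
  [14] 18/11 → 3 ('baa')
  [15] 11/16 → 2 ('ba')
  [16] 16/9 → 5 ('babaa')
  [17] 9/5 → 3 ('bab')
  [18] 5/15 → 1 ('b')
  [19] 15/8 → 6 ('bbabaa')
  [20] 8/4 → 4 ('bbab')
  [21] 4/14 → 2 ('bb')
  [22] 14/7 → 7 ('bbbabaa')
  [23] 7/3 → 5 ('bbbab')
  [24] 3/2 → 3 ('bbb')

n(n+1)/2 = 25·26/2 = 325
Σ LCP = 0 + 4 + 3 + 2 + 3 + 5 + 1 + 2 + 4 + 2 + 8 + 4 + 0 + 1 + 3 + 2 + 5 + 3 + 1 + 6 + 4 + 2 + 7 + 5 + 3 = 80
distinct = 325 − 80 = 245

245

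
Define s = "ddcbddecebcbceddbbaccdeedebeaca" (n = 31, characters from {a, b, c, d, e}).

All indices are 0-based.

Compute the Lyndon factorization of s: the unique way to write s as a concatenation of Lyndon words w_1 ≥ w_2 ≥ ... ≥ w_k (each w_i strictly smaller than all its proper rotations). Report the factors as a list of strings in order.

["d", "d", "c", "bddece", "bcbcedd", "b", "b", "accdeedebe", "ac", "a"]

emit factor 1: 'd' (i=0, period=1)
emit factor 2: 'd' (i=1, period=1)
emit factor 3: 'c' (i=2, period=1)
emit factor 4: 'bddece' (i=3, period=6)
emit factor 5: 'bcbcedd' (i=9, period=7)
emit factor 6: 'b' (i=16, period=1)
emit factor 7: 'b' (i=17, period=1)
emit factor 8: 'accdeedebe' (i=18, period=10)
emit factor 9: 'ac' (i=28, period=2)
emit factor 10: 'a' (i=30, period=1)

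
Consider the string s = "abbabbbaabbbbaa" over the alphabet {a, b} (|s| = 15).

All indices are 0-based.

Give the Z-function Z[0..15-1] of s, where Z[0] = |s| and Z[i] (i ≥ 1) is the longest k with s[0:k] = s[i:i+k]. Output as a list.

Z[0]=15
i=1: outside box; Z[1]=0
i=2: outside box; Z[2]=0
i=3: outside box; Z[3]=3 scan→box=[3,6)
i=4: min(r-i=2, Z[1]=0)=0; Z[4]=0
i=5: min(r-i=1, Z[2]=0)=0; Z[5]=0
i=6: outside box; Z[6]=0
i=7: outside box; Z[7]=1 scan→box=[7,8)
i=8: outside box; Z[8]=3 scan→box=[8,11)
i=9: min(r-i=2, Z[1]=0)=0; Z[9]=0
i=10: min(r-i=1, Z[2]=0)=0; Z[10]=0
i=11: outside box; Z[11]=0
i=12: outside box; Z[12]=0
i=13: outside box; Z[13]=1 scan→box=[13,14)
i=14: outside box; Z[14]=1 scan→box=[14,15)

[15, 0, 0, 3, 0, 0, 0, 1, 3, 0, 0, 0, 0, 1, 1]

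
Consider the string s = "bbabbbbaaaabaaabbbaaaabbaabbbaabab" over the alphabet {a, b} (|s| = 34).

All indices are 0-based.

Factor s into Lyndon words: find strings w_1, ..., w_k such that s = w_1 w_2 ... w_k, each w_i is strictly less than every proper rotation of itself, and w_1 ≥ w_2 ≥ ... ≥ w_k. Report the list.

emit factor 1: 'b' (i=0, period=1)
emit factor 2: 'b' (i=1, period=1)
emit factor 3: 'abbbb' (i=2, period=5)
emit factor 4: 'aaaabaaabbbaaaabbaabbbaabab' (i=7, period=27)

["b", "b", "abbbb", "aaaabaaabbbaaaabbaabbbaabab"]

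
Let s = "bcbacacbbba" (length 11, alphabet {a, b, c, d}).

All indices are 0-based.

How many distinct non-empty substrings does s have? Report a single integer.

54

rank | idx | suffix
   0 |  10 | a
   1 |   3 | acacbbba
   2 |   5 | acbbba
   3 |   9 | ba
   4 |   2 | bacacbbba
   5 |   8 | bba
   6 |   7 | bbba
   7 |   0 | bcbacacbbba
   8 |   4 | cacbbba
   9 |   1 | cbacacbbba
  10 |   6 | cbbba

SA = [10, 3, 5, 9, 2, 8, 7, 0, 4, 1, 6]
i: (SA[i-1],SA[i]) lcp shared
  1: (10,3) 1 'a'
  2: (3,5) 2 'ac'
  3: (5,9) 0 ''
  4: (9,2) 2 'ba'
  5: (2,8) 1 'b'
  6: (8,7) 2 'bb'
  7: (7,0) 1 'b'
  8: (0,4) 0 ''
  9: (4,1) 1 'c'
  10: (1,6) 2 'cb'

n(n+1)/2 = 11·12/2 = 66
Σ LCP = 0 + 1 + 2 + 0 + 2 + 1 + 2 + 1 + 0 + 1 + 2 = 12
distinct = 66 − 12 = 54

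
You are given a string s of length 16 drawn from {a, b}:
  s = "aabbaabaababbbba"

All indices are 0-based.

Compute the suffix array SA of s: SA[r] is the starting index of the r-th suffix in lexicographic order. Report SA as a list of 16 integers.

rank→(start, suffix):
  0 → (15, 'a')
  1 → (4, 'aabaababbbba')
  2 → (7, 'aababbbba')
  3 → (0, 'aabbaabaababbbba')
  4 → (5, 'abaababbbba')
  5 → (8, 'ababbbba')
  6 → (1, 'abbaabaababbbba')
  7 → (10, 'abbbba')
  8 → (14, 'ba')
  9 → (3, 'baabaababbbba')
  10 → (6, 'baababbbba')
  11 → (9, 'babbbba')
  12 → (13, 'bba')
  13 → (2, 'bbaabaababbbba')
  14 → (12, 'bbba')
  15 → (11, 'bbbba')

[15, 4, 7, 0, 5, 8, 1, 10, 14, 3, 6, 9, 13, 2, 12, 11]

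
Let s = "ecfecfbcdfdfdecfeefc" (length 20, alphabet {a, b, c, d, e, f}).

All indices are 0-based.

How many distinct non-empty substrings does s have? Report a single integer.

183

rank→(start, suffix):
  0 → (6, 'bcdfdfdecfeefc')
  1 → (19, 'c')
  2 → (7, 'cdfdfdecfeefc')
  3 → (4, 'cfbcdfdfdecfeefc')
  4 → (1, 'cfecfbcdfdfdecfeefc')
  5 → (14, 'cfeefc')
  6 → (12, 'decfeefc')
  7 → (10, 'dfdecfeefc')
  8 → (8, 'dfdfdecfeefc')
  9 → (3, 'ecfbcdfdfdecfeefc')
  10 → (0, 'ecfecfbcdfdfdecfeefc')
  11 → (13, 'ecfeefc')
  12 → (16, 'eefc')
  13 → (17, 'efc')
  14 → (5, 'fbcdfdfdecfeefc')
  15 → (18, 'fc')
  16 → (11, 'fdecfeefc')
  17 → (9, 'fdfdecfeefc')
  18 → (2, 'fecfbcdfdfdecfeefc')
  19 → (15, 'feefc')

SA = [6, 19, 7, 4, 1, 14, 12, 10, 8, 3, 0, 13, 16, 17, 5, 18, 11, 9, 2, 15]
[i] adj suffixes → lcp
  [1] 6/19 → 0 ('')
  [2] 19/7 → 1 ('c')
  [3] 7/4 → 1 ('c')
  [4] 4/1 → 2 ('cf')
  [5] 1/14 → 3 ('cfe')
  [6] 14/12 → 0 ('')
  [7] 12/10 → 1 ('d')
  [8] 10/8 → 3 ('dfd')
  [9] 8/3 → 0 ('')
  [10] 3/0 → 3 ('ecf')
  [11] 0/13 → 4 ('ecfe')
  [12] 13/16 → 1 ('e')
  [13] 16/17 → 1 ('e')
  [14] 17/5 → 0 ('')
  [15] 5/18 → 1 ('f')
  [16] 18/11 → 1 ('f')
  [17] 11/9 → 2 ('fd')
  [18] 9/2 → 1 ('f')
  [19] 2/15 → 2 ('fe')

n(n+1)/2 = 20·21/2 = 210
Σ LCP = 0 + 0 + 1 + 1 + 2 + 3 + 0 + 1 + 3 + 0 + 3 + 4 + 1 + 1 + 0 + 1 + 1 + 2 + 1 + 2 = 27
distinct = 210 − 27 = 183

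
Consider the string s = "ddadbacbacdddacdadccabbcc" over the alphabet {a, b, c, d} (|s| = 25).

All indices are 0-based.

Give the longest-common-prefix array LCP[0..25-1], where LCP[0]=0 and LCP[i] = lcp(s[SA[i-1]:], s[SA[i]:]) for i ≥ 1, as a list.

sorted suffixes:
  #0 SA[0]=20  'abbcc'
  #1 SA[1]=5  'acbacdddacdadccabbcc'
  #2 SA[2]=13  'acdadccabbcc'
  #3 SA[3]=8  'acdddacdadccabbcc'
  #4 SA[4]=2  'adbacbacdddacdadccabbcc'
  #5 SA[5]=16  'adccabbcc'
  #6 SA[6]=4  'bacbacdddacdadccabbcc'
  #7 SA[7]=7  'bacdddacdadccabbcc'
  #8 SA[8]=21  'bbcc'
  #9 SA[9]=22  'bcc'
  #10 SA[10]=24  'c'
  #11 SA[11]=19  'cabbcc'
  #12 SA[12]=6  'cbacdddacdadccabbcc'
  #13 SA[13]=23  'cc'
  #14 SA[14]=18  'ccabbcc'
  #15 SA[15]=14  'cdadccabbcc'
  #16 SA[16]=9  'cdddacdadccabbcc'
  #17 SA[17]=12  'dacdadccabbcc'
  #18 SA[18]=1  'dadbacbacdddacdadccabbcc'
  #19 SA[19]=15  'dadccabbcc'
  #20 SA[20]=3  'dbacbacdddacdadccabbcc'
  #21 SA[21]=17  'dccabbcc'
  #22 SA[22]=11  'ddacdadccabbcc'
  #23 SA[23]=0  'ddadbacbacdddacdadccabbcc'
  #24 SA[24]=10  'dddacdadccabbcc'

SA = [20, 5, 13, 8, 2, 16, 4, 7, 21, 22, 24, 19, 6, 23, 18, 14, 9, 12, 1, 15, 3, 17, 11, 0, 10]
i: (SA[i-1],SA[i]) lcp shared
  1: (20,5) 1 'a'
  2: (5,13) 2 'ac'
  3: (13,8) 3 'acd'
  4: (8,2) 1 'a'
  5: (2,16) 2 'ad'
  6: (16,4) 0 ''
  7: (4,7) 3 'bac'
  8: (7,21) 1 'b'
  9: (21,22) 1 'b'
  10: (22,24) 0 ''
  11: (24,19) 1 'c'
  12: (19,6) 1 'c'
  13: (6,23) 1 'c'
  14: (23,18) 2 'cc'
  15: (18,14) 1 'c'
  16: (14,9) 2 'cd'
  17: (9,12) 0 ''
  18: (12,1) 2 'da'
  19: (1,15) 3 'dad'
  20: (15,3) 1 'd'
  21: (3,17) 1 'd'
  22: (17,11) 1 'd'
  23: (11,0) 3 'dda'
  24: (0,10) 2 'dd'

[0, 1, 2, 3, 1, 2, 0, 3, 1, 1, 0, 1, 1, 1, 2, 1, 2, 0, 2, 3, 1, 1, 1, 3, 2]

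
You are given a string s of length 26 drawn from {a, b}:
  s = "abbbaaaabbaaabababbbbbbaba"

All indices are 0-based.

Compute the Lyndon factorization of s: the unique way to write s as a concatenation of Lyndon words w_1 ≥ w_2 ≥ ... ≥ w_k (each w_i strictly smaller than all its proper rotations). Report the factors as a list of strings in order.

emit factor 1: 'abbb' (i=0, period=4)
emit factor 2: 'aaaabbaaabababbbbbbab' (i=4, period=21)
emit factor 3: 'a' (i=25, period=1)

["abbb", "aaaabbaaabababbbbbbab", "a"]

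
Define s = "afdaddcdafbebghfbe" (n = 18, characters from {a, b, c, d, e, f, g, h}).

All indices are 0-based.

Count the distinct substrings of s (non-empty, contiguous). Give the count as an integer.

156

rank→(start, suffix):
  0 → (3, 'addcdafbebghfbe')
  1 → (8, 'afbebghfbe')
  2 → (0, 'afdaddcdafbebghfbe')
  3 → (16, 'be')
  4 → (10, 'bebghfbe')
  5 → (12, 'bghfbe')
  6 → (6, 'cdafbebghfbe')
  7 → (2, 'daddcdafbebghfbe')
  8 → (7, 'dafbebghfbe')
  9 → (5, 'dcdafbebghfbe')
  10 → (4, 'ddcdafbebghfbe')
  11 → (17, 'e')
  12 → (11, 'ebghfbe')
  13 → (15, 'fbe')
  14 → (9, 'fbebghfbe')
  15 → (1, 'fdaddcdafbebghfbe')
  16 → (13, 'ghfbe')
  17 → (14, 'hfbe')

SA = [3, 8, 0, 16, 10, 12, 6, 2, 7, 5, 4, 17, 11, 15, 9, 1, 13, 14]
[i] adj suffixes → lcp
  [1] 3/8 → 1 ('a')
  [2] 8/0 → 2 ('af')
  [3] 0/16 → 0 ('')
  [4] 16/10 → 2 ('be')
  [5] 10/12 → 1 ('b')
  [6] 12/6 → 0 ('')
  [7] 6/2 → 0 ('')
  [8] 2/7 → 2 ('da')
  [9] 7/5 → 1 ('d')
  [10] 5/4 → 1 ('d')
  [11] 4/17 → 0 ('')
  [12] 17/11 → 1 ('e')
  [13] 11/15 → 0 ('')
  [14] 15/9 → 3 ('fbe')
  [15] 9/1 → 1 ('f')
  [16] 1/13 → 0 ('')
  [17] 13/14 → 0 ('')

n(n+1)/2 = 18·19/2 = 171
Σ LCP = 0 + 1 + 2 + 0 + 2 + 1 + 0 + 0 + 2 + 1 + 1 + 0 + 1 + 0 + 3 + 1 + 0 + 0 = 15
distinct = 171 − 15 = 156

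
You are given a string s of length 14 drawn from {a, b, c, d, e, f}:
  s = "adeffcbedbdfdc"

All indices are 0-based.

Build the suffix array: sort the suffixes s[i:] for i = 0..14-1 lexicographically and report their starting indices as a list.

[0, 9, 6, 13, 5, 8, 12, 1, 10, 7, 2, 4, 11, 3]

rank→(start, suffix):
  0 → (0, 'adeffcbedbdfdc')
  1 → (9, 'bdfdc')
  2 → (6, 'bedbdfdc')
  3 → (13, 'c')
  4 → (5, 'cbedbdfdc')
  5 → (8, 'dbdfdc')
  6 → (12, 'dc')
  7 → (1, 'deffcbedbdfdc')
  8 → (10, 'dfdc')
  9 → (7, 'edbdfdc')
  10 → (2, 'effcbedbdfdc')
  11 → (4, 'fcbedbdfdc')
  12 → (11, 'fdc')
  13 → (3, 'ffcbedbdfdc')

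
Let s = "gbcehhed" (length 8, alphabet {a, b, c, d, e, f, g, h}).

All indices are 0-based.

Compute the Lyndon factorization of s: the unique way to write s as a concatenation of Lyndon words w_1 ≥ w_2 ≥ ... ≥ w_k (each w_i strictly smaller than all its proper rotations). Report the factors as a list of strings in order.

emit factor 1: 'g' (i=0, period=1)
emit factor 2: 'bcehhed' (i=1, period=7)

["g", "bcehhed"]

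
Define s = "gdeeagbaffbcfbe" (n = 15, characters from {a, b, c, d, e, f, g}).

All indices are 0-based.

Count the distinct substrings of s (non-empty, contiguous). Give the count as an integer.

111

rank→(start, suffix):
  0 → (7, 'affbcfbe')
  1 → (4, 'agbaffbcfbe')
  2 → (6, 'baffbcfbe')
  3 → (10, 'bcfbe')
  4 → (13, 'be')
  5 → (11, 'cfbe')
  6 → (1, 'deeagbaffbcfbe')
  7 → (14, 'e')
  8 → (3, 'eagbaffbcfbe')
  9 → (2, 'eeagbaffbcfbe')
  10 → (9, 'fbcfbe')
  11 → (12, 'fbe')
  12 → (8, 'ffbcfbe')
  13 → (5, 'gbaffbcfbe')
  14 → (0, 'gdeeagbaffbcfbe')

SA = [7, 4, 6, 10, 13, 11, 1, 14, 3, 2, 9, 12, 8, 5, 0]
i: (SA[i-1],SA[i]) lcp shared
  1: (7,4) 1 'a'
  2: (4,6) 0 ''
  3: (6,10) 1 'b'
  4: (10,13) 1 'b'
  5: (13,11) 0 ''
  6: (11,1) 0 ''
  7: (1,14) 0 ''
  8: (14,3) 1 'e'
  9: (3,2) 1 'e'
  10: (2,9) 0 ''
  11: (9,12) 2 'fb'
  12: (12,8) 1 'f'
  13: (8,5) 0 ''
  14: (5,0) 1 'g'

n(n+1)/2 = 15·16/2 = 120
Σ LCP = 0 + 1 + 0 + 1 + 1 + 0 + 0 + 0 + 1 + 1 + 0 + 2 + 1 + 0 + 1 = 9
distinct = 120 − 9 = 111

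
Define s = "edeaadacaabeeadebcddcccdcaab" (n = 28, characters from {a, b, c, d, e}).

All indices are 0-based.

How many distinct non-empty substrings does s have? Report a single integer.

sorted suffixes:
  #0 SA[0]=25  'aab'
  #1 SA[1]=8  'aabeeadebcddcccdcaab'
  #2 SA[2]=3  'aadacaabeeadebcddcccdcaab'
  #3 SA[3]=26  'ab'
  #4 SA[4]=9  'abeeadebcddcccdcaab'
  #5 SA[5]=6  'acaabeeadebcddcccdcaab'
  #6 SA[6]=4  'adacaabeeadebcddcccdcaab'
  #7 SA[7]=13  'adebcddcccdcaab'
  #8 SA[8]=27  'b'
  #9 SA[9]=16  'bcddcccdcaab'
  #10 SA[10]=10  'beeadebcddcccdcaab'
  #11 SA[11]=24  'caab'
  #12 SA[12]=7  'caabeeadebcddcccdcaab'
  #13 SA[13]=20  'cccdcaab'
  #14 SA[14]=21  'ccdcaab'
  #15 SA[15]=22  'cdcaab'
  #16 SA[16]=17  'cddcccdcaab'
  #17 SA[17]=5  'dacaabeeadebcddcccdcaab'
  #18 SA[18]=23  'dcaab'
  #19 SA[19]=19  'dcccdcaab'
  #20 SA[20]=18  'ddcccdcaab'
  #21 SA[21]=1  'deaadacaabeeadebcddcccdcaab'
  #22 SA[22]=14  'debcddcccdcaab'
  #23 SA[23]=2  'eaadacaabeeadebcddcccdcaab'
  #24 SA[24]=12  'eadebcddcccdcaab'
  #25 SA[25]=15  'ebcddcccdcaab'
  #26 SA[26]=0  'edeaadacaabeeadebcddcccdcaab'
  #27 SA[27]=11  'eeadebcddcccdcaab'

SA = [25, 8, 3, 26, 9, 6, 4, 13, 27, 16, 10, 24, 7, 20, 21, 22, 17, 5, 23, 19, 18, 1, 14, 2, 12, 15, 0, 11]
[i] adj suffixes → lcp
  [1] 25/8 → 3 ('aab')
  [2] 8/3 → 2 ('aa')
  [3] 3/26 → 1 ('a')
  [4] 26/9 → 2 ('ab')
  [5] 9/6 → 1 ('a')
  [6] 6/4 → 1 ('a')
  [7] 4/13 → 2 ('ad')
  [8] 13/27 → 0 ('')
  [9] 27/16 → 1 ('b')
  [10] 16/10 → 1 ('b')
  [11] 10/24 → 0 ('')
  [12] 24/7 → 4 ('caab')
  [13] 7/20 → 1 ('c')
  [14] 20/21 → 2 ('cc')
  [15] 21/22 → 1 ('c')
  [16] 22/17 → 2 ('cd')
  [17] 17/5 → 0 ('')
  [18] 5/23 → 1 ('d')
  [19] 23/19 → 2 ('dc')
  [20] 19/18 → 1 ('d')
  [21] 18/1 → 1 ('d')
  [22] 1/14 → 2 ('de')
  [23] 14/2 → 0 ('')
  [24] 2/12 → 2 ('ea')
  [25] 12/15 → 1 ('e')
  [26] 15/0 → 1 ('e')
  [27] 0/11 → 1 ('e')

n(n+1)/2 = 28·29/2 = 406
Σ LCP = 0 + 3 + 2 + 1 + 2 + 1 + 1 + 2 + 0 + 1 + 1 + 0 + 4 + 1 + 2 + 1 + 2 + 0 + 1 + 2 + 1 + 1 + 2 + 0 + 2 + 1 + 1 + 1 = 36
distinct = 406 − 36 = 370

370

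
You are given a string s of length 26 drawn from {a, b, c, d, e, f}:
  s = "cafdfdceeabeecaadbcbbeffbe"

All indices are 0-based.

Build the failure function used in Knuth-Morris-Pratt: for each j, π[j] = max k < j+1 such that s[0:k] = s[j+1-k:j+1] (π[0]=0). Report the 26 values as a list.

[0, 0, 0, 0, 0, 0, 1, 0, 0, 0, 0, 0, 0, 1, 2, 0, 0, 0, 1, 0, 0, 0, 0, 0, 0, 0]

π[0] = 0
j=1 s[j]='a': π[1]=0 (border '')
j=2 s[j]='f': π[2]=0 (border '')
j=3 s[j]='d': π[3]=0 (border '')
j=4 s[j]='f': π[4]=0 (border '')
j=5 s[j]='d': π[5]=0 (border '')
j=6 s[j]='c': π[6]=1 (border 'c')
j=7 s[j]='e': k: 1→0; π[7]=0 (border '')
j=8 s[j]='e': π[8]=0 (border '')
j=9 s[j]='a': π[9]=0 (border '')
j=10 s[j]='b': π[10]=0 (border '')
j=11 s[j]='e': π[11]=0 (border '')
j=12 s[j]='e': π[12]=0 (border '')
j=13 s[j]='c': π[13]=1 (border 'c')
j=14 s[j]='a': π[14]=2 (border 'ca')
j=15 s[j]='a': k: 2→0; π[15]=0 (border '')
j=16 s[j]='d': π[16]=0 (border '')
j=17 s[j]='b': π[17]=0 (border '')
j=18 s[j]='c': π[18]=1 (border 'c')
j=19 s[j]='b': k: 1→0; π[19]=0 (border '')
j=20 s[j]='b': π[20]=0 (border '')
j=21 s[j]='e': π[21]=0 (border '')
j=22 s[j]='f': π[22]=0 (border '')
j=23 s[j]='f': π[23]=0 (border '')
j=24 s[j]='b': π[24]=0 (border '')
j=25 s[j]='e': π[25]=0 (border '')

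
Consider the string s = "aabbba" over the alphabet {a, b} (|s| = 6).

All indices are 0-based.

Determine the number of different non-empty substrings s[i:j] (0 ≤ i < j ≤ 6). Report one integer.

sorted suffixes:
  #0 SA[0]=5  'a'
  #1 SA[1]=0  'aabbba'
  #2 SA[2]=1  'abbba'
  #3 SA[3]=4  'ba'
  #4 SA[4]=3  'bba'
  #5 SA[5]=2  'bbba'

SA = [5, 0, 1, 4, 3, 2]
[i] adj suffixes → lcp
  [1] 5/0 → 1 ('a')
  [2] 0/1 → 1 ('a')
  [3] 1/4 → 0 ('')
  [4] 4/3 → 1 ('b')
  [5] 3/2 → 2 ('bb')

n(n+1)/2 = 6·7/2 = 21
Σ LCP = 0 + 1 + 1 + 0 + 1 + 2 = 5
distinct = 21 − 5 = 16

16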